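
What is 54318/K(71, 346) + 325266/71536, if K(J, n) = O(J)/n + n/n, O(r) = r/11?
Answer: 7395103256685/138672536 ≈ 53328.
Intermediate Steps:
O(r) = r/11 (O(r) = r*(1/11) = r/11)
K(J, n) = 1 + J/(11*n) (K(J, n) = (J/11)/n + n/n = J/(11*n) + 1 = 1 + J/(11*n))
54318/K(71, 346) + 325266/71536 = 54318/(((346 + (1/11)*71)/346)) + 325266/71536 = 54318/(((346 + 71/11)/346)) + 325266*(1/71536) = 54318/(((1/346)*(3877/11))) + 162633/35768 = 54318/(3877/3806) + 162633/35768 = 54318*(3806/3877) + 162633/35768 = 206734308/3877 + 162633/35768 = 7395103256685/138672536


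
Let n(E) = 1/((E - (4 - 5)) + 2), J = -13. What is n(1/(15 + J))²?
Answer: 4/49 ≈ 0.081633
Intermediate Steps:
n(E) = 1/(3 + E) (n(E) = 1/((E - 1*(-1)) + 2) = 1/((E + 1) + 2) = 1/((1 + E) + 2) = 1/(3 + E))
n(1/(15 + J))² = (1/(3 + 1/(15 - 13)))² = (1/(3 + 1/2))² = (1/(3 + ½))² = (1/(7/2))² = (2/7)² = 4/49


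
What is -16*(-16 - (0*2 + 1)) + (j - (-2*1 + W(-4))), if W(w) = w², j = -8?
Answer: 250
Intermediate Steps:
-16*(-16 - (0*2 + 1)) + (j - (-2*1 + W(-4))) = -16*(-16 - (0*2 + 1)) + (-8 - (-2*1 + (-4)²)) = -16*(-16 - (0 + 1)) + (-8 - (-2 + 16)) = -16*(-16 - 1*1) + (-8 - 1*14) = -16*(-16 - 1) + (-8 - 14) = -16*(-17) - 22 = 272 - 22 = 250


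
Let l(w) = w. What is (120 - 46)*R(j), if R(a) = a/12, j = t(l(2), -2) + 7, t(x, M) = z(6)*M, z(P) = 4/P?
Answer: 629/18 ≈ 34.944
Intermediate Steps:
t(x, M) = 2*M/3 (t(x, M) = (4/6)*M = (4*(1/6))*M = 2*M/3)
j = 17/3 (j = (2/3)*(-2) + 7 = -4/3 + 7 = 17/3 ≈ 5.6667)
R(a) = a/12 (R(a) = a*(1/12) = a/12)
(120 - 46)*R(j) = (120 - 46)*((1/12)*(17/3)) = 74*(17/36) = 629/18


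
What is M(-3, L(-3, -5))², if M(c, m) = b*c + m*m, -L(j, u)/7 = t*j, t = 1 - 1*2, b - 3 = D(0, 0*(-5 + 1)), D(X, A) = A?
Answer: 186624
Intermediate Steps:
b = 3 (b = 3 + 0*(-5 + 1) = 3 + 0*(-4) = 3 + 0 = 3)
t = -1 (t = 1 - 2 = -1)
L(j, u) = 7*j (L(j, u) = -(-7)*j = 7*j)
M(c, m) = m² + 3*c (M(c, m) = 3*c + m*m = 3*c + m² = m² + 3*c)
M(-3, L(-3, -5))² = ((7*(-3))² + 3*(-3))² = ((-21)² - 9)² = (441 - 9)² = 432² = 186624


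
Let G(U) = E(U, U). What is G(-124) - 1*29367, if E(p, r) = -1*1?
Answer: -29368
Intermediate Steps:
E(p, r) = -1
G(U) = -1
G(-124) - 1*29367 = -1 - 1*29367 = -1 - 29367 = -29368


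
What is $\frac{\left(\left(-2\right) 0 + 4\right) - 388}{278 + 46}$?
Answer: $- \frac{32}{27} \approx -1.1852$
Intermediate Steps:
$\frac{\left(\left(-2\right) 0 + 4\right) - 388}{278 + 46} = \frac{\left(0 + 4\right) - 388}{324} = \left(4 - 388\right) \frac{1}{324} = \left(-384\right) \frac{1}{324} = - \frac{32}{27}$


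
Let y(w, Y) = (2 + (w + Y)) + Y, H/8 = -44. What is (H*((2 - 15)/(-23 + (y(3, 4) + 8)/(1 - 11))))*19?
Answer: -869440/251 ≈ -3463.9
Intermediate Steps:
H = -352 (H = 8*(-44) = -352)
y(w, Y) = 2 + w + 2*Y (y(w, Y) = (2 + (Y + w)) + Y = (2 + Y + w) + Y = 2 + w + 2*Y)
(H*((2 - 15)/(-23 + (y(3, 4) + 8)/(1 - 11))))*19 = -352*(2 - 15)/(-23 + ((2 + 3 + 2*4) + 8)/(1 - 11))*19 = -(-4576)/(-23 + ((2 + 3 + 8) + 8)/(-10))*19 = -(-4576)/(-23 + (13 + 8)*(-⅒))*19 = -(-4576)/(-23 + 21*(-⅒))*19 = -(-4576)/(-23 - 21/10)*19 = -(-4576)/(-251/10)*19 = -(-4576)*(-10)/251*19 = -352*130/251*19 = -45760/251*19 = -869440/251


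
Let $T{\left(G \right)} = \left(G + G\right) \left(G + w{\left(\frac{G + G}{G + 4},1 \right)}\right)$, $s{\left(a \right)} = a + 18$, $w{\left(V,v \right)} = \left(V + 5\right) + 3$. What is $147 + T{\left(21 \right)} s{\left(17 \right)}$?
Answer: $\frac{226233}{5} \approx 45247.0$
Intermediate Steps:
$w{\left(V,v \right)} = 8 + V$ ($w{\left(V,v \right)} = \left(5 + V\right) + 3 = 8 + V$)
$s{\left(a \right)} = 18 + a$
$T{\left(G \right)} = 2 G \left(8 + G + \frac{2 G}{4 + G}\right)$ ($T{\left(G \right)} = \left(G + G\right) \left(G + \left(8 + \frac{G + G}{G + 4}\right)\right) = 2 G \left(G + \left(8 + \frac{2 G}{4 + G}\right)\right) = 2 G \left(8 + G + \frac{2 G}{4 + G}\right)$)
$147 + T{\left(21 \right)} s{\left(17 \right)} = 147 + 2 \cdot 21 \frac{1}{4 + 21} \left(32 + 21^{2} + 14 \cdot 21\right) \left(18 + 17\right) = 147 + 2 \cdot 21 \cdot \frac{1}{25} \left(32 + 441 + 294\right) 35 = 147 + 2 \cdot 21 \cdot \frac{1}{25} \cdot 767 \cdot 35 = 147 + \frac{32214}{25} \cdot 35 = 147 + \frac{225498}{5} = \frac{226233}{5}$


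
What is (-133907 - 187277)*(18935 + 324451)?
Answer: -110290089024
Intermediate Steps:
(-133907 - 187277)*(18935 + 324451) = -321184*343386 = -110290089024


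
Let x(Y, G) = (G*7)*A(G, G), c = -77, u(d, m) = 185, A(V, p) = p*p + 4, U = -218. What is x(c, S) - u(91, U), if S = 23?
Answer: 85628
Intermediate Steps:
A(V, p) = 4 + p**2 (A(V, p) = p**2 + 4 = 4 + p**2)
x(Y, G) = 7*G*(4 + G**2) (x(Y, G) = (G*7)*(4 + G**2) = (7*G)*(4 + G**2) = 7*G*(4 + G**2))
x(c, S) - u(91, U) = 7*23*(4 + 23**2) - 1*185 = 7*23*(4 + 529) - 185 = 7*23*533 - 185 = 85813 - 185 = 85628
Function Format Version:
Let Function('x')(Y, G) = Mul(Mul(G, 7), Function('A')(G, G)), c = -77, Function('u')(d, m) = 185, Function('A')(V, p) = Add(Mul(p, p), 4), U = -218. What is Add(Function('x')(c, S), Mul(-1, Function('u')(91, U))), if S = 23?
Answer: 85628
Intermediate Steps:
Function('A')(V, p) = Add(4, Pow(p, 2)) (Function('A')(V, p) = Add(Pow(p, 2), 4) = Add(4, Pow(p, 2)))
Function('x')(Y, G) = Mul(7, G, Add(4, Pow(G, 2))) (Function('x')(Y, G) = Mul(Mul(G, 7), Add(4, Pow(G, 2))) = Mul(Mul(7, G), Add(4, Pow(G, 2))) = Mul(7, G, Add(4, Pow(G, 2))))
Add(Function('x')(c, S), Mul(-1, Function('u')(91, U))) = Add(Mul(7, 23, Add(4, Pow(23, 2))), Mul(-1, 185)) = Add(Mul(7, 23, Add(4, 529)), -185) = Add(Mul(7, 23, 533), -185) = Add(85813, -185) = 85628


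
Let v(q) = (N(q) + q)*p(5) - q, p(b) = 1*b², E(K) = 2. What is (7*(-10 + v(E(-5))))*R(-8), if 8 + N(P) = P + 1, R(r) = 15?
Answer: -9135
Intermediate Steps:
p(b) = b²
N(P) = -7 + P (N(P) = -8 + (P + 1) = -8 + (1 + P) = -7 + P)
v(q) = -175 + 49*q (v(q) = ((-7 + q) + q)*5² - q = (-7 + 2*q)*25 - q = (-175 + 50*q) - q = -175 + 49*q)
(7*(-10 + v(E(-5))))*R(-8) = (7*(-10 + (-175 + 49*2)))*15 = (7*(-10 + (-175 + 98)))*15 = (7*(-10 - 77))*15 = (7*(-87))*15 = -609*15 = -9135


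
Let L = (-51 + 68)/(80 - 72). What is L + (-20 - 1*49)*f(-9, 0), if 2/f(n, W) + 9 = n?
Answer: 235/24 ≈ 9.7917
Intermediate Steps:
f(n, W) = 2/(-9 + n)
L = 17/8 ≈ 2.1250
L + (-20 - 1*49)*f(-9, 0) = 17/8 + (-20 - 1*49)*(2/(-9 - 9)) = 17/8 + (-20 - 49)*(2/(-18)) = 17/8 - 138*(-1)/18 = 17/8 - 69*(-⅑) = 17/8 + 23/3 = 235/24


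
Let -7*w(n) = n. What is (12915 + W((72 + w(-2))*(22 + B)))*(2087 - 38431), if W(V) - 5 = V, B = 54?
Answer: -669228032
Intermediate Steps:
w(n) = -n/7
W(V) = 5 + V
(12915 + W((72 + w(-2))*(22 + B)))*(2087 - 38431) = (12915 + (5 + (72 - ⅐*(-2))*(22 + 54)))*(2087 - 38431) = (12915 + (5 + (72 + 2/7)*76))*(-36344) = (12915 + (5 + (506/7)*76))*(-36344) = (12915 + (5 + 38456/7))*(-36344) = (12915 + 38491/7)*(-36344) = (128896/7)*(-36344) = -669228032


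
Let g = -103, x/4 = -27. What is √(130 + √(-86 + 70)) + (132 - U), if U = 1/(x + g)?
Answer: 27853/211 + √(130 + 4*I) ≈ 143.41 + 0.17539*I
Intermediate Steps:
x = -108 (x = 4*(-27) = -108)
U = -1/211 (U = 1/(-108 - 103) = 1/(-211) = -1/211 ≈ -0.0047393)
√(130 + √(-86 + 70)) + (132 - U) = √(130 + √(-86 + 70)) + (132 - 1*(-1/211)) = √(130 + √(-16)) + (132 + 1/211) = √(130 + 4*I) + 27853/211 = 27853/211 + √(130 + 4*I)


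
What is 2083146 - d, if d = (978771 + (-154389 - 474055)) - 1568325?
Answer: 3301144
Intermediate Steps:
d = -1217998 (d = (978771 - 628444) - 1568325 = 350327 - 1568325 = -1217998)
2083146 - d = 2083146 - 1*(-1217998) = 2083146 + 1217998 = 3301144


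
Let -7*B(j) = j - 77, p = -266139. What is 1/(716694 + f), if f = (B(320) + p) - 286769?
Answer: 7/1146259 ≈ 6.1068e-6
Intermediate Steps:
B(j) = 11 - j/7 (B(j) = -(j - 77)/7 = -(-77 + j)/7 = 11 - j/7)
f = -3870599/7 (f = ((11 - ⅐*320) - 266139) - 286769 = ((11 - 320/7) - 266139) - 286769 = (-243/7 - 266139) - 286769 = -1863216/7 - 286769 = -3870599/7 ≈ -5.5294e+5)
1/(716694 + f) = 1/(716694 - 3870599/7) = 1/(1146259/7) = 7/1146259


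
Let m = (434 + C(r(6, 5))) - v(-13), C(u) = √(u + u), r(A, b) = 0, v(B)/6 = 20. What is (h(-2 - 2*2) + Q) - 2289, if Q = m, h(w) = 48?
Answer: -1927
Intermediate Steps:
v(B) = 120 (v(B) = 6*20 = 120)
C(u) = √2*√u (C(u) = √(2*u) = √2*√u)
m = 314 (m = (434 + √2*√0) - 1*120 = (434 + √2*0) - 120 = (434 + 0) - 120 = 434 - 120 = 314)
Q = 314
(h(-2 - 2*2) + Q) - 2289 = (48 + 314) - 2289 = 362 - 2289 = -1927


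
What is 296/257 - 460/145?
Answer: -15060/7453 ≈ -2.0207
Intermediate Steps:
296/257 - 460/145 = 296*(1/257) - 460*1/145 = 296/257 - 92/29 = -15060/7453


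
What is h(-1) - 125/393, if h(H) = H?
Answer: -518/393 ≈ -1.3181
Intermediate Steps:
h(-1) - 125/393 = -1 - 125/393 = -518/393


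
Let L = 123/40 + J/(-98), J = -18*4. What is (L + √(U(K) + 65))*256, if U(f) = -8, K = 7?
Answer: 238944/245 + 256*√57 ≈ 2908.0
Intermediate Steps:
J = -72
L = 7467/1960 (L = 123/40 - 72/(-98) = 123*(1/40) - 72*(-1/98) = 123/40 + 36/49 = 7467/1960 ≈ 3.8097)
(L + √(U(K) + 65))*256 = (7467/1960 + √(-8 + 65))*256 = (7467/1960 + √57)*256 = 238944/245 + 256*√57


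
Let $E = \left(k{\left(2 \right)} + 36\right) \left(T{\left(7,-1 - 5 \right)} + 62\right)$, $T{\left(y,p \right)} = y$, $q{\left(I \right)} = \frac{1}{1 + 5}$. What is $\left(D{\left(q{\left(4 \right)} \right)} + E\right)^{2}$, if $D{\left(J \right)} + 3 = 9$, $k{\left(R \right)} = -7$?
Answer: $4028049$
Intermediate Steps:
$q{\left(I \right)} = \frac{1}{6}$
$D{\left(J \right)} = 6$ ($D{\left(J \right)} = -3 + 9 = 6$)
$E = 2001$ ($E = \left(-7 + 36\right) \left(7 + 62\right) = 29 \cdot 69 = 2001$)
$\left(D{\left(q{\left(4 \right)} \right)} + E\right)^{2} = \left(6 + 2001\right)^{2} = 2007^{2} = 4028049$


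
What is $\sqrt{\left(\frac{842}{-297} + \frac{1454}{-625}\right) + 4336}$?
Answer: $\frac{2 \sqrt{6632273274}}{2475} \approx 65.809$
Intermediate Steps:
$\sqrt{\left(\frac{842}{-297} + \frac{1454}{-625}\right) + 4336} = \sqrt{\left(842 \left(- \frac{1}{297}\right) + 1454 \left(- \frac{1}{625}\right)\right) + 4336} = \sqrt{\left(- \frac{842}{297} - \frac{1454}{625}\right) + 4336} = \sqrt{- \frac{958088}{185625} + 4336} = \sqrt{\frac{803911912}{185625}} = \frac{2 \sqrt{6632273274}}{2475}$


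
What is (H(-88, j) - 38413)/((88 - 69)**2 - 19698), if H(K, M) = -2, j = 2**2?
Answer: 38415/19337 ≈ 1.9866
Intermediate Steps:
j = 4
(H(-88, j) - 38413)/((88 - 69)**2 - 19698) = (-2 - 38413)/((88 - 69)**2 - 19698) = -38415/(19**2 - 19698) = -38415/(361 - 19698) = -38415/(-19337) = -38415*(-1/19337) = 38415/19337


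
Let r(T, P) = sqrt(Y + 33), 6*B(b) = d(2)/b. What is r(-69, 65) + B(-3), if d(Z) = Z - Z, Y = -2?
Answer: sqrt(31) ≈ 5.5678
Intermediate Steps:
d(Z) = 0
B(b) = 0 (B(b) = (0/b)/6 = (1/6)*0 = 0)
r(T, P) = sqrt(31) (r(T, P) = sqrt(-2 + 33) = sqrt(31))
r(-69, 65) + B(-3) = sqrt(31) + 0 = sqrt(31)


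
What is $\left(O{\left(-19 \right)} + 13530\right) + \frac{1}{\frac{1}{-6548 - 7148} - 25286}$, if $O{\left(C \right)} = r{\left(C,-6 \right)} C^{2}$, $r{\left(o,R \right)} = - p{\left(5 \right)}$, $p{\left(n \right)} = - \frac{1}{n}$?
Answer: $\frac{23553369295147}{1731585285} \approx 13602.0$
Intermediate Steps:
$r{\left(o,R \right)} = \frac{1}{5}$ ($r{\left(o,R \right)} = - \frac{-1}{5} = \left(-1\right) \left(- \frac{1}{5}\right) = \frac{1}{5}$)
$O{\left(C \right)} = \frac{C^{2}}{5}$
$\left(O{\left(-19 \right)} + 13530\right) + \frac{1}{\frac{1}{-6548 - 7148} - 25286} = \left(\frac{\left(-19\right)^{2}}{5} + 13530\right) + \frac{1}{\frac{1}{-6548 - 7148} - 25286} = \left(\frac{1}{5} \cdot 361 + 13530\right) + \frac{1}{\frac{1}{-13696} - 25286} = \left(\frac{361}{5} + 13530\right) + \frac{1}{- \frac{1}{13696} - 25286} = \frac{68011}{5} + \frac{1}{- \frac{346317057}{13696}} = \frac{68011}{5} - \frac{13696}{346317057} = \frac{23553369295147}{1731585285}$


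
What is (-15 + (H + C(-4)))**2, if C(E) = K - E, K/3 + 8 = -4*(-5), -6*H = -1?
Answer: 22801/36 ≈ 633.36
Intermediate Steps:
H = 1/6 (H = -1/6*(-1) = 1/6 ≈ 0.16667)
K = 36 (K = -24 + 3*(-4*(-5)) = -24 + 3*20 = -24 + 60 = 36)
C(E) = 36 - E
(-15 + (H + C(-4)))**2 = (-15 + (1/6 + (36 - 1*(-4))))**2 = (-15 + (1/6 + (36 + 4)))**2 = (-15 + (1/6 + 40))**2 = (-15 + 241/6)**2 = (151/6)**2 = 22801/36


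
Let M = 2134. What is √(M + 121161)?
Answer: √123295 ≈ 351.13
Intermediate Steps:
√(M + 121161) = √(2134 + 121161) = √123295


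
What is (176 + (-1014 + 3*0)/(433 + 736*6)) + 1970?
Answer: 800380/373 ≈ 2145.8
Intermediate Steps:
(176 + (-1014 + 3*0)/(433 + 736*6)) + 1970 = (176 + (-1014 + 0)/(433 + 4416)) + 1970 = (176 - 1014/4849) + 1970 = (176 - 1014*1/4849) + 1970 = (176 - 78/373) + 1970 = 65570/373 + 1970 = 800380/373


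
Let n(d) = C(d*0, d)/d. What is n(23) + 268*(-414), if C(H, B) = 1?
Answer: -2551895/23 ≈ -1.1095e+5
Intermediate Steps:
n(d) = 1/d
n(23) + 268*(-414) = 1/23 + 268*(-414) = 1/23 - 110952 = -2551895/23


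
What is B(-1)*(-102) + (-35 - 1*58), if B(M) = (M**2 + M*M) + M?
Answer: -195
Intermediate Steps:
B(M) = M + 2*M**2 (B(M) = (M**2 + M**2) + M = 2*M**2 + M = M + 2*M**2)
B(-1)*(-102) + (-35 - 1*58) = -(1 + 2*(-1))*(-102) + (-35 - 1*58) = -(1 - 2)*(-102) + (-35 - 58) = -1*(-1)*(-102) - 93 = 1*(-102) - 93 = -102 - 93 = -195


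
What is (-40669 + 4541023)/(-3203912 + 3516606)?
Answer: 2250177/156347 ≈ 14.392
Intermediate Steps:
(-40669 + 4541023)/(-3203912 + 3516606) = 4500354/312694 = 4500354*(1/312694) = 2250177/156347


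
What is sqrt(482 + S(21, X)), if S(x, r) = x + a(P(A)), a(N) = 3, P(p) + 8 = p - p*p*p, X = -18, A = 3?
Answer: sqrt(506) ≈ 22.494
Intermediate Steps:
P(p) = -8 + p - p**3 (P(p) = -8 + (p - p*p*p) = -8 + (p - p**2*p) = -8 + (p - p**3) = -8 + p - p**3)
S(x, r) = 3 + x (S(x, r) = x + 3 = 3 + x)
sqrt(482 + S(21, X)) = sqrt(482 + (3 + 21)) = sqrt(482 + 24) = sqrt(506)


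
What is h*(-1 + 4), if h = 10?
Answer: 30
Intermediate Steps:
h*(-1 + 4) = 10*(-1 + 4) = 10*3 = 30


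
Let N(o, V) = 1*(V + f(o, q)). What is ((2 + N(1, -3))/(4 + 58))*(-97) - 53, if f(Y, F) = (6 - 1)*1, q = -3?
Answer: -1837/31 ≈ -59.258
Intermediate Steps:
f(Y, F) = 5 (f(Y, F) = 5*1 = 5)
N(o, V) = 5 + V (N(o, V) = 1*(V + 5) = 1*(5 + V) = 5 + V)
((2 + N(1, -3))/(4 + 58))*(-97) - 53 = ((2 + (5 - 3))/(4 + 58))*(-97) - 53 = ((2 + 2)/62)*(-97) - 53 = (4*(1/62))*(-97) - 53 = (2/31)*(-97) - 53 = -194/31 - 53 = -1837/31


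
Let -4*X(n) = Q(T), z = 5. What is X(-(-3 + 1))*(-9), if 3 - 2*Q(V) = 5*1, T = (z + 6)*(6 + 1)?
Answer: -9/4 ≈ -2.2500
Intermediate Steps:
T = 77 (T = (5 + 6)*(6 + 1) = 11*7 = 77)
Q(V) = -1 (Q(V) = 3/2 - 5/2 = -1)
X(n) = 1/4 (X(n) = -1/4*(-1) = 1/4)
X(-(-3 + 1))*(-9) = (1/4)*(-9) = -9/4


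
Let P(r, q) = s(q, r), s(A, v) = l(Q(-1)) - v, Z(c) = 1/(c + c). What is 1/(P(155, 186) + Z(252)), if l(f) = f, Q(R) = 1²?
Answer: -504/77615 ≈ -0.0064936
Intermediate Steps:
Q(R) = 1
Z(c) = 1/(2*c)
s(A, v) = 1 - v
P(r, q) = 1 - r
1/(P(155, 186) + Z(252)) = 1/((1 - 1*155) + (½)/252) = 1/((1 - 155) + (½)*(1/252)) = 1/(-154 + 1/504) = 1/(-77615/504) = -504/77615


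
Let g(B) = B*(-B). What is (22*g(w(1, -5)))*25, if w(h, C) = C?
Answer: -13750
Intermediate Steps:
g(B) = -B²
(22*g(w(1, -5)))*25 = (22*(-1*(-5)²))*25 = (22*(-1*25))*25 = (22*(-25))*25 = -550*25 = -13750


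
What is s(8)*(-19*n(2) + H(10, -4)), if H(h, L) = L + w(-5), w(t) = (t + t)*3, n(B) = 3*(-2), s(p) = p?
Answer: 640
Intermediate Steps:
n(B) = -6
w(t) = 6*t (w(t) = (2*t)*3 = 6*t)
H(h, L) = -30 + L (H(h, L) = L + 6*(-5) = L - 30 = -30 + L)
s(8)*(-19*n(2) + H(10, -4)) = 8*(-19*(-6) + (-30 - 4)) = 8*(114 - 34) = 8*80 = 640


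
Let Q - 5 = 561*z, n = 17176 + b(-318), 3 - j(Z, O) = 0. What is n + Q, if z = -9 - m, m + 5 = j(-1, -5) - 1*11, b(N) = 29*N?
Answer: 10203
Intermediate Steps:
j(Z, O) = 3 (j(Z, O) = 3 - 1*0 = 3 + 0 = 3)
m = -13 (m = -5 + (3 - 1*11) = -5 + (3 - 11) = -5 - 8 = -13)
n = 7954 (n = 17176 + 29*(-318) = 17176 - 9222 = 7954)
z = 4 (z = -9 - 1*(-13) = -9 + 13 = 4)
Q = 2249 (Q = 5 + 561*4 = 5 + 2244 = 2249)
n + Q = 7954 + 2249 = 10203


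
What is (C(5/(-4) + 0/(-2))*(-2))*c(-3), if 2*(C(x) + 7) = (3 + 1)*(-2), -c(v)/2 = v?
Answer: 132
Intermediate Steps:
c(v) = -2*v
C(x) = -11 (C(x) = -7 + ((3 + 1)*(-2))/2 = -7 + (4*(-2))/2 = -7 + (½)*(-8) = -7 - 4 = -11)
(C(5/(-4) + 0/(-2))*(-2))*c(-3) = (-11*(-2))*(-2*(-3)) = 22*6 = 132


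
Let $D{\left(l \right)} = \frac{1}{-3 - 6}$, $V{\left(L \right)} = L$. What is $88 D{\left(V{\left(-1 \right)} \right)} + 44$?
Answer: $\frac{308}{9} \approx 34.222$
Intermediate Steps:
$D{\left(l \right)} = - \frac{1}{9}$ ($D{\left(l \right)} = \frac{1}{-9} = - \frac{1}{9}$)
$88 D{\left(V{\left(-1 \right)} \right)} + 44 = 88 \left(- \frac{1}{9}\right) + 44 = - \frac{88}{9} + 44 = \frac{308}{9}$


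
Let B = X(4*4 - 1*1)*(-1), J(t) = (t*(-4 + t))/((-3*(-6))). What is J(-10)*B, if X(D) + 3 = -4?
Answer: 490/9 ≈ 54.444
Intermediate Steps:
X(D) = -7 (X(D) = -3 - 4 = -7)
J(t) = t*(-4 + t)/18 (J(t) = (t*(-4 + t))/18 = (t*(-4 + t))*(1/18) = t*(-4 + t)/18)
B = 7 (B = -7*(-1) = 7)
J(-10)*B = ((1/18)*(-10)*(-4 - 10))*7 = ((1/18)*(-10)*(-14))*7 = (70/9)*7 = 490/9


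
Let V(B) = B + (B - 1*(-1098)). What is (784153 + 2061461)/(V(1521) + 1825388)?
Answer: 1422807/914764 ≈ 1.5554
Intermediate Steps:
V(B) = 1098 + 2*B (V(B) = B + (B + 1098) = B + (1098 + B) = 1098 + 2*B)
(784153 + 2061461)/(V(1521) + 1825388) = (784153 + 2061461)/((1098 + 2*1521) + 1825388) = 2845614/((1098 + 3042) + 1825388) = 2845614/(4140 + 1825388) = 2845614/1829528 = 2845614*(1/1829528) = 1422807/914764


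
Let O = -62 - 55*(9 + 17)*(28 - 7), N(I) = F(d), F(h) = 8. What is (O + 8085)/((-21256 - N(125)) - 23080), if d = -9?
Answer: 22007/44344 ≈ 0.49628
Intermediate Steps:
N(I) = 8
O = -30092 (O = -62 - 1430*21 = -62 - 55*546 = -62 - 30030 = -30092)
(O + 8085)/((-21256 - N(125)) - 23080) = (-30092 + 8085)/((-21256 - 1*8) - 23080) = -22007/((-21256 - 8) - 23080) = -22007/(-21264 - 23080) = -22007/(-44344) = -22007*(-1/44344) = 22007/44344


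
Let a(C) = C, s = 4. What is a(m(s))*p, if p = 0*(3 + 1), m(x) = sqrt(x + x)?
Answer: 0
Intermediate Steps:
m(x) = sqrt(2)*sqrt(x) (m(x) = sqrt(2*x) = sqrt(2)*sqrt(x))
p = 0 (p = 0*4 = 0)
a(m(s))*p = (sqrt(2)*sqrt(4))*0 = (sqrt(2)*2)*0 = (2*sqrt(2))*0 = 0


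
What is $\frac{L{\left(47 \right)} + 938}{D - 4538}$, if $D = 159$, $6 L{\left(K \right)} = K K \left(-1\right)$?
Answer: $- \frac{3419}{26274} \approx -0.13013$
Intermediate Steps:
$L{\left(K \right)} = - \frac{K^{2}}{6}$ ($L{\left(K \right)} = \frac{K K \left(-1\right)}{6} = \frac{K^{2} \left(-1\right)}{6} = \frac{\left(-1\right) K^{2}}{6} = - \frac{K^{2}}{6}$)
$\frac{L{\left(47 \right)} + 938}{D - 4538} = \frac{- \frac{47^{2}}{6} + 938}{159 - 4538} = \frac{\left(- \frac{1}{6}\right) 2209 + 938}{-4379} = \left(- \frac{2209}{6} + 938\right) \left(- \frac{1}{4379}\right) = \frac{3419}{6} \left(- \frac{1}{4379}\right) = - \frac{3419}{26274}$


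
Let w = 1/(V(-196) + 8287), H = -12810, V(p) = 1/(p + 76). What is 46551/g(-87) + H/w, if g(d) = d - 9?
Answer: -3397019141/32 ≈ -1.0616e+8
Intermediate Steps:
V(p) = 1/(76 + p)
w = 120/994439 (w = 1/(1/(76 - 196) + 8287) = 1/(1/(-120) + 8287) = 1/(-1/120 + 8287) = 1/(994439/120) = 120/994439 ≈ 0.00012067)
g(d) = -9 + d
46551/g(-87) + H/w = 46551/(-9 - 87) - 12810/120/994439 = 46551/(-96) - 12810*994439/120 = 46551*(-1/96) - 424625453/4 = -15517/32 - 424625453/4 = -3397019141/32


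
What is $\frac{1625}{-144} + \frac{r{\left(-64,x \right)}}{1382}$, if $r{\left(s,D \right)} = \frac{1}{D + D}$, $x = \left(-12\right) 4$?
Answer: $- \frac{4491503}{398016} \approx -11.285$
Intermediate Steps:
$x = -48$
$r{\left(s,D \right)} = \frac{1}{2 D}$
$\frac{1625}{-144} + \frac{r{\left(-64,x \right)}}{1382} = \frac{1625}{-144} + \frac{\frac{1}{2} \frac{1}{-48}}{1382} = 1625 \left(- \frac{1}{144}\right) + \frac{1}{2} \left(- \frac{1}{48}\right) \frac{1}{1382} = - \frac{1625}{144} - \frac{1}{132672} = - \frac{4491503}{398016}$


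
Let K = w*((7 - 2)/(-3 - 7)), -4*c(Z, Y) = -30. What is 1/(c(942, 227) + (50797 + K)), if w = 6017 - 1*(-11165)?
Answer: 2/84427 ≈ 2.3689e-5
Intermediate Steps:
c(Z, Y) = 15/2 (c(Z, Y) = -1/4*(-30) = 15/2)
w = 17182 (w = 6017 + 11165 = 17182)
K = -8591 (K = 17182*((7 - 2)/(-3 - 7)) = 17182*(5/(-10)) = 17182*(5*(-1/10)) = 17182*(-1/2) = -8591)
1/(c(942, 227) + (50797 + K)) = 1/(15/2 + (50797 - 8591)) = 1/(15/2 + 42206) = 1/(84427/2) = 2/84427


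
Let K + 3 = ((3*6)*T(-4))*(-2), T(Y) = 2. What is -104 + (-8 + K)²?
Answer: 6785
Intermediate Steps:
K = -75 (K = -3 + ((3*6)*2)*(-2) = -3 + (18*2)*(-2) = -3 + 36*(-2) = -3 - 72 = -75)
-104 + (-8 + K)² = -104 + (-8 - 75)² = -104 + (-83)² = -104 + 6889 = 6785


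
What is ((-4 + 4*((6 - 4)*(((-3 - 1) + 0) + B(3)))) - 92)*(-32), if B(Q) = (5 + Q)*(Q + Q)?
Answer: -8192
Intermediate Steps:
B(Q) = 2*Q*(5 + Q) (B(Q) = (5 + Q)*(2*Q) = 2*Q*(5 + Q))
((-4 + 4*((6 - 4)*(((-3 - 1) + 0) + B(3)))) - 92)*(-32) = ((-4 + 4*((6 - 4)*(((-3 - 1) + 0) + 2*3*(5 + 3)))) - 92)*(-32) = ((-4 + 4*(2*((-4 + 0) + 2*3*8))) - 92)*(-32) = ((-4 + 4*(2*(-4 + 48))) - 92)*(-32) = ((-4 + 4*(2*44)) - 92)*(-32) = ((-4 + 4*88) - 92)*(-32) = ((-4 + 352) - 92)*(-32) = (348 - 92)*(-32) = 256*(-32) = -8192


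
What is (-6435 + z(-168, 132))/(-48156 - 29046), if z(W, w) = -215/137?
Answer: 440905/5288337 ≈ 0.083373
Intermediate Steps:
z(W, w) = -215/137 (z(W, w) = -215*1/137 = -215/137)
(-6435 + z(-168, 132))/(-48156 - 29046) = (-6435 - 215/137)/(-48156 - 29046) = -881810/137/(-77202) = -881810/137*(-1/77202) = 440905/5288337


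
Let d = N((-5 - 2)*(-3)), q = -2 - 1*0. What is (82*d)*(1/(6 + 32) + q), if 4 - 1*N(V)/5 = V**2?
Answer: 353625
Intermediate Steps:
q = -2 (q = -2 + 0 = -2)
N(V) = 20 - 5*V**2
d = -2185 (d = 20 - 5*9*(-5 - 2)**2 = 20 - 5*(-7*(-3))**2 = 20 - 5*21**2 = 20 - 5*441 = 20 - 2205 = -2185)
(82*d)*(1/(6 + 32) + q) = (82*(-2185))*(1/(6 + 32) - 2) = -179170*(1/38 - 2) = -179170*(-75/38) = 353625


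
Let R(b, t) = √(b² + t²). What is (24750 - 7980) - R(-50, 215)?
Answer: 16770 - 5*√1949 ≈ 16549.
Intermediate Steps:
(24750 - 7980) - R(-50, 215) = (24750 - 7980) - √((-50)² + 215²) = 16770 - √(2500 + 46225) = 16770 - √48725 = 16770 - 5*√1949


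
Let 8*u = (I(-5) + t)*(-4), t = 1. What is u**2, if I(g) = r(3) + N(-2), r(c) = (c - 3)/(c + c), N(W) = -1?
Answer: 0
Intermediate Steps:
r(c) = (-3 + c)/(2*c) (r(c) = (-3 + c)/((2*c)) = (-3 + c)*(1/(2*c)) = (-3 + c)/(2*c))
I(g) = -1 (I(g) = (1/2)*(-3 + 3)/3 - 1 = (1/2)*(1/3)*0 - 1 = 0 - 1 = -1)
u = 0 (u = ((-1 + 1)*(-4))/8 = (0*(-4))/8 = (1/8)*0 = 0)
u**2 = 0**2 = 0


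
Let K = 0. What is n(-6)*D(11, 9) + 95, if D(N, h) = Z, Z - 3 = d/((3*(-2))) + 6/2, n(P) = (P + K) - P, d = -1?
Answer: 95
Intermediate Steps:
n(P) = 0 (n(P) = (P + 0) - P = P - P = 0)
Z = 37/6 (Z = 3 + (-1/(3*(-2)) + 6/2) = 3 + (-1/(-6) + 6*(½)) = 3 + (-1*(-⅙) + 3) = 3 + (⅙ + 3) = 3 + 19/6 = 37/6 ≈ 6.1667)
D(N, h) = 37/6
n(-6)*D(11, 9) + 95 = 0*(37/6) + 95 = 0 + 95 = 95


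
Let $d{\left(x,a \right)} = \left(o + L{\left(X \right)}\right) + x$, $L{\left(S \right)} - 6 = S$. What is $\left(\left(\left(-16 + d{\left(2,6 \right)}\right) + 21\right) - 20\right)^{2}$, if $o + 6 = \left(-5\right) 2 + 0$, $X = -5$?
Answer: $784$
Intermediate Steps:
$o = -16$ ($o = -6 + \left(\left(-5\right) 2 + 0\right) = -6 + \left(-10 + 0\right) = -6 - 10 = -16$)
$L{\left(S \right)} = 6 + S$
$d{\left(x,a \right)} = -15 + x$ ($d{\left(x,a \right)} = \left(-16 + \left(6 - 5\right)\right) + x = \left(-16 + 1\right) + x = -15 + x$)
$\left(\left(\left(-16 + d{\left(2,6 \right)}\right) + 21\right) - 20\right)^{2} = \left(\left(\left(-16 + \left(-15 + 2\right)\right) + 21\right) - 20\right)^{2} = \left(\left(\left(-16 - 13\right) + 21\right) - 20\right)^{2} = \left(\left(-29 + 21\right) - 20\right)^{2} = \left(-8 - 20\right)^{2} = \left(-28\right)^{2} = 784$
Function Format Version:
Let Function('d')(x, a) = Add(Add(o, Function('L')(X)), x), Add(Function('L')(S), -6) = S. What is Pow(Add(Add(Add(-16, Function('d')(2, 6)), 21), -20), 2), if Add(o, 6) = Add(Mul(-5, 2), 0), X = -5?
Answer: 784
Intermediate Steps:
o = -16 (o = Add(-6, Add(Mul(-5, 2), 0)) = Add(-6, Add(-10, 0)) = Add(-6, -10) = -16)
Function('L')(S) = Add(6, S)
Function('d')(x, a) = Add(-15, x) (Function('d')(x, a) = Add(Add(-16, Add(6, -5)), x) = Add(Add(-16, 1), x) = Add(-15, x))
Pow(Add(Add(Add(-16, Function('d')(2, 6)), 21), -20), 2) = Pow(Add(Add(Add(-16, Add(-15, 2)), 21), -20), 2) = Pow(Add(Add(Add(-16, -13), 21), -20), 2) = Pow(Add(Add(-29, 21), -20), 2) = Pow(Add(-8, -20), 2) = Pow(-28, 2) = 784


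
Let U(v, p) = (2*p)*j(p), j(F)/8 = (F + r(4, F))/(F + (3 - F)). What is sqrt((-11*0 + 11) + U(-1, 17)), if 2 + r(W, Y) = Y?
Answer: sqrt(26211)/3 ≈ 53.966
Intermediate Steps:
r(W, Y) = -2 + Y
j(F) = -16/3 + 16*F/3 (j(F) = 8*((F + (-2 + F))/(F + (3 - F))) = 8*((-2 + 2*F)/3) = 8*((-2 + 2*F)*(1/3)) = 8*(-2/3 + 2*F/3) = -16/3 + 16*F/3)
U(v, p) = 2*p*(-16/3 + 16*p/3) (U(v, p) = (2*p)*(-16/3 + 16*p/3) = 2*p*(-16/3 + 16*p/3))
sqrt((-11*0 + 11) + U(-1, 17)) = sqrt((-11*0 + 11) + (32/3)*17*(-1 + 17)) = sqrt((0 + 11) + (32/3)*17*16) = sqrt(11 + 8704/3) = sqrt(8737/3) = sqrt(26211)/3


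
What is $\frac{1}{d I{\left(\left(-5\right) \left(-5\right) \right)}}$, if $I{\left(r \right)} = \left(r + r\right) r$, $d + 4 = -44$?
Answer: $- \frac{1}{60000} \approx -1.6667 \cdot 10^{-5}$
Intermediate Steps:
$d = -48$ ($d = -4 - 44 = -48$)
$I{\left(r \right)} = 2 r^{2}$ ($I{\left(r \right)} = 2 r r = 2 r^{2}$)
$\frac{1}{d I{\left(\left(-5\right) \left(-5\right) \right)}} = \frac{1}{\left(-48\right) 2 \left(\left(-5\right) \left(-5\right)\right)^{2}} = \frac{1}{\left(-48\right) 2 \cdot 25^{2}} = \frac{1}{\left(-48\right) 2 \cdot 625} = \frac{1}{\left(-48\right) 1250} = \frac{1}{-60000} = - \frac{1}{60000}$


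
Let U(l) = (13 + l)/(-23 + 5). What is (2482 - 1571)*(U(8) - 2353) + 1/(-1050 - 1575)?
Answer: -3753130209/1750 ≈ -2.1446e+6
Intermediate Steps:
U(l) = -13/18 - l/18 (U(l) = (13 + l)/(-18) = (13 + l)*(-1/18) = -13/18 - l/18)
(2482 - 1571)*(U(8) - 2353) + 1/(-1050 - 1575) = (2482 - 1571)*((-13/18 - 1/18*8) - 2353) + 1/(-1050 - 1575) = 911*((-13/18 - 4/9) - 2353) + 1/(-2625) = 911*(-7/6 - 2353) - 1/2625 = 911*(-14125/6) - 1/2625 = -12867875/6 - 1/2625 = -3753130209/1750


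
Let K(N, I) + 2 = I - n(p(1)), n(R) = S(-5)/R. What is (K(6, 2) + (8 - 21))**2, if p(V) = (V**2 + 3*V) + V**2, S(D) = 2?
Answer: 4489/25 ≈ 179.56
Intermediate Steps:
p(V) = 2*V**2 + 3*V
n(R) = 2/R
K(N, I) = -12/5 + I (K(N, I) = -2 + (I - 2/(1*(3 + 2*1))) = -2 + (I - 2/(1*(3 + 2))) = -2 + (I - 2/(1*5)) = -2 + (I - 2/5) = -2 + (-2/5 + I) = -12/5 + I)
(K(6, 2) + (8 - 21))**2 = ((-12/5 + 2) + (8 - 21))**2 = (-2/5 - 13)**2 = (-67/5)**2 = 4489/25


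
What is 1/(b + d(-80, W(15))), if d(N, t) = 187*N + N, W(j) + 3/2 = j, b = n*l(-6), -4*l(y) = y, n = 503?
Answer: -2/28571 ≈ -7.0001e-5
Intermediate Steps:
l(y) = -y/4
b = 1509/2 (b = 503*(-¼*(-6)) = 503*(3/2) = 1509/2 ≈ 754.50)
W(j) = -3/2 + j
d(N, t) = 188*N
1/(b + d(-80, W(15))) = 1/(1509/2 + 188*(-80)) = 1/(1509/2 - 15040) = 1/(-28571/2) = -2/28571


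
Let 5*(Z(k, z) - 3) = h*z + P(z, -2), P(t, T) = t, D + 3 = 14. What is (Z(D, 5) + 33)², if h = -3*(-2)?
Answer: 1849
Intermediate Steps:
D = 11 (D = -3 + 14 = 11)
h = 6
Z(k, z) = 3 + 7*z/5 (Z(k, z) = 3 + (6*z + z)/5 = 3 + (7*z)/5 = 3 + 7*z/5)
(Z(D, 5) + 33)² = ((3 + (7/5)*5) + 33)² = ((3 + 7) + 33)² = (10 + 33)² = 43² = 1849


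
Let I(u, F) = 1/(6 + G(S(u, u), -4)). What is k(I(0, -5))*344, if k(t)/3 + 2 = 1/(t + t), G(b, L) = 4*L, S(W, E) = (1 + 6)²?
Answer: -7224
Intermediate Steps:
S(W, E) = 49 (S(W, E) = 7² = 49)
I(u, F) = -⅒ (I(u, F) = 1/(6 + 4*(-4)) = 1/(6 - 16) = 1/(-10) = -⅒)
k(t) = -6 + 3/(2*t) (k(t) = -6 + 3/(t + t) = -6 + 3/((2*t)) = -6 + 3*(1/(2*t)) = -6 + 3/(2*t))
k(I(0, -5))*344 = (-6 + 3/(2*(-⅒)))*344 = (-6 + (3/2)*(-10))*344 = (-6 - 15)*344 = -21*344 = -7224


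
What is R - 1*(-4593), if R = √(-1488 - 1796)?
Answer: 4593 + 2*I*√821 ≈ 4593.0 + 57.306*I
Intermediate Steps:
R = 2*I*√821 (R = √(-3284) = 2*I*√821 ≈ 57.306*I)
R - 1*(-4593) = 2*I*√821 - 1*(-4593) = 2*I*√821 + 4593 = 4593 + 2*I*√821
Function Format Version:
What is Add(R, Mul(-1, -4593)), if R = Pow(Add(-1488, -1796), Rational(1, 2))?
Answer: Add(4593, Mul(2, I, Pow(821, Rational(1, 2)))) ≈ Add(4593.0, Mul(57.306, I))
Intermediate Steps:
R = Mul(2, I, Pow(821, Rational(1, 2))) (R = Pow(-3284, Rational(1, 2)) = Mul(2, I, Pow(821, Rational(1, 2))) ≈ Mul(57.306, I))
Add(R, Mul(-1, -4593)) = Add(Mul(2, I, Pow(821, Rational(1, 2))), Mul(-1, -4593)) = Add(Mul(2, I, Pow(821, Rational(1, 2))), 4593) = Add(4593, Mul(2, I, Pow(821, Rational(1, 2))))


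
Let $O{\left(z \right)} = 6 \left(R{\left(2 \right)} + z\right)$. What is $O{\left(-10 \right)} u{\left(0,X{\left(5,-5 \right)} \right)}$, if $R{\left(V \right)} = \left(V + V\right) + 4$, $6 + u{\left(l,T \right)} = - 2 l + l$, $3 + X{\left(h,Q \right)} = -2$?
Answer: $72$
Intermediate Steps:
$X{\left(h,Q \right)} = -5$ ($X{\left(h,Q \right)} = -3 - 2 = -5$)
$u{\left(l,T \right)} = -6 - l$ ($u{\left(l,T \right)} = -6 + \left(- 2 l + l\right) = -6 - l$)
$R{\left(V \right)} = 4 + 2 V$ ($R{\left(V \right)} = 2 V + 4 = 4 + 2 V$)
$O{\left(z \right)} = 48 + 6 z$ ($O{\left(z \right)} = 6 \left(\left(4 + 2 \cdot 2\right) + z\right) = 6 \left(\left(4 + 4\right) + z\right) = 6 \left(8 + z\right) = 48 + 6 z$)
$O{\left(-10 \right)} u{\left(0,X{\left(5,-5 \right)} \right)} = \left(48 + 6 \left(-10\right)\right) \left(-6 - 0\right) = \left(48 - 60\right) \left(-6 + 0\right) = \left(-12\right) \left(-6\right) = 72$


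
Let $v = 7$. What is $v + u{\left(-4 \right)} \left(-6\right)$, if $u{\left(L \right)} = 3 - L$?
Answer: $-35$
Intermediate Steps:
$v + u{\left(-4 \right)} \left(-6\right) = 7 + \left(3 - -4\right) \left(-6\right) = 7 + \left(3 + 4\right) \left(-6\right) = 7 + 7 \left(-6\right) = 7 - 42 = -35$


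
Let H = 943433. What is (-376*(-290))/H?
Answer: 109040/943433 ≈ 0.11558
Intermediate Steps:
(-376*(-290))/H = -376*(-290)/943433 = 109040*(1/943433) = 109040/943433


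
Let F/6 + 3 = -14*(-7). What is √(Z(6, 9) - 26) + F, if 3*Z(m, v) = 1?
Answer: 570 + I*√231/3 ≈ 570.0 + 5.0662*I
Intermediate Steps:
Z(m, v) = ⅓ (Z(m, v) = (⅓)*1 = ⅓)
F = 570 (F = -18 + 6*(-14*(-7)) = -18 + 6*98 = -18 + 588 = 570)
√(Z(6, 9) - 26) + F = √(⅓ - 26) + 570 = √(-77/3) + 570 = I*√231/3 + 570 = 570 + I*√231/3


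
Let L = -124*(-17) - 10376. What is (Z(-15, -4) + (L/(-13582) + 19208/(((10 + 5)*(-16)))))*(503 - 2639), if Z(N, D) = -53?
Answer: 9604474516/33955 ≈ 2.8286e+5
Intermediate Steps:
L = -8268 (L = 2108 - 10376 = -8268)
(Z(-15, -4) + (L/(-13582) + 19208/(((10 + 5)*(-16)))))*(503 - 2639) = (-53 + (-8268/(-13582) + 19208/(((10 + 5)*(-16)))))*(503 - 2639) = (-53 + (-8268*(-1/13582) + 19208/((15*(-16)))))*(-2136) = (-53 + (4134/6791 + 19208/(-240)))*(-2136) = (-53 + (4134/6791 + 19208*(-1/240)))*(-2136) = (-53 + (4134/6791 - 2401/30))*(-2136) = (-53 - 16181171/203730)*(-2136) = -26978861/203730*(-2136) = 9604474516/33955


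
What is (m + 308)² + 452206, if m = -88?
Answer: 500606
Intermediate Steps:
(m + 308)² + 452206 = (-88 + 308)² + 452206 = 220² + 452206 = 48400 + 452206 = 500606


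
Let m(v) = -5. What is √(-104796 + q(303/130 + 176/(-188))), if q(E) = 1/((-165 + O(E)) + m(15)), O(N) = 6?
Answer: I*√704648345/82 ≈ 323.72*I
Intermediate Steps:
q(E) = -1/164 (q(E) = 1/((-165 + 6) - 5) = 1/(-159 - 5) = 1/(-164) = -1/164)
√(-104796 + q(303/130 + 176/(-188))) = √(-104796 - 1/164) = √(-17186545/164) = I*√704648345/82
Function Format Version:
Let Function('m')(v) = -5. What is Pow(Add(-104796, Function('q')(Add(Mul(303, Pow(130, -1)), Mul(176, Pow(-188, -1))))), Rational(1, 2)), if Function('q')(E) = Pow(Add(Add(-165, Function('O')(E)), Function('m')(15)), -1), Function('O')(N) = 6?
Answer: Mul(Rational(1, 82), I, Pow(704648345, Rational(1, 2))) ≈ Mul(323.72, I)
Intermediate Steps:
Function('q')(E) = Rational(-1, 164) (Function('q')(E) = Pow(Add(Add(-165, 6), -5), -1) = Pow(Add(-159, -5), -1) = Pow(-164, -1) = Rational(-1, 164))
Pow(Add(-104796, Function('q')(Add(Mul(303, Pow(130, -1)), Mul(176, Pow(-188, -1))))), Rational(1, 2)) = Pow(Add(-104796, Rational(-1, 164)), Rational(1, 2)) = Pow(Rational(-17186545, 164), Rational(1, 2)) = Mul(Rational(1, 82), I, Pow(704648345, Rational(1, 2)))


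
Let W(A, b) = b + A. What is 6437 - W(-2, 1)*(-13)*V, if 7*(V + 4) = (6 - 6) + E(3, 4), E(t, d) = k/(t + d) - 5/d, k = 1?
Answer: 1272247/196 ≈ 6491.1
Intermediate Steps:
W(A, b) = A + b
E(t, d) = 1/(d + t) - 5/d (E(t, d) = 1/(t + d) - 5/d = 1/(d + t) - 5/d)
V = -815/196 (V = -4 + ((6 - 6) + (-5*3 - 4*4)/(4*(4 + 3)))/7 = -4 + (0 + (¼)*(-15 - 16)/7)/7 = -4 + (0 + (¼)*(⅐)*(-31))/7 = -4 + (0 - 31/28)/7 = -4 + (⅐)*(-31/28) = -4 - 31/196 = -815/196 ≈ -4.1582)
6437 - W(-2, 1)*(-13)*V = 6437 - (-2 + 1)*(-13)*(-815)/196 = 6437 - (-1*(-13))*(-815)/196 = 6437 - 13*(-815)/196 = 6437 - 1*(-10595/196) = 6437 + 10595/196 = 1272247/196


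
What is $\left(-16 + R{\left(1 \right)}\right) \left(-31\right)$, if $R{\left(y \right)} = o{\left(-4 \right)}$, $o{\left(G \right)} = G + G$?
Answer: $744$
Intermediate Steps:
$o{\left(G \right)} = 2 G$
$R{\left(y \right)} = -8$ ($R{\left(y \right)} = 2 \left(-4\right) = -8$)
$\left(-16 + R{\left(1 \right)}\right) \left(-31\right) = \left(-16 - 8\right) \left(-31\right) = \left(-24\right) \left(-31\right) = 744$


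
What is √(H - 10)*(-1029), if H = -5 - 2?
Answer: -1029*I*√17 ≈ -4242.7*I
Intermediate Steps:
H = -7
√(H - 10)*(-1029) = √(-7 - 10)*(-1029) = √(-17)*(-1029) = (I*√17)*(-1029) = -1029*I*√17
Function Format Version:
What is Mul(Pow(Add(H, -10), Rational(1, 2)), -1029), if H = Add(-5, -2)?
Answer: Mul(-1029, I, Pow(17, Rational(1, 2))) ≈ Mul(-4242.7, I)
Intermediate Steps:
H = -7
Mul(Pow(Add(H, -10), Rational(1, 2)), -1029) = Mul(Pow(Add(-7, -10), Rational(1, 2)), -1029) = Mul(Pow(-17, Rational(1, 2)), -1029) = Mul(Mul(I, Pow(17, Rational(1, 2))), -1029) = Mul(-1029, I, Pow(17, Rational(1, 2)))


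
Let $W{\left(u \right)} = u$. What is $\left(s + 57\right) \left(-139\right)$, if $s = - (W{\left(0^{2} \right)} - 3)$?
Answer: $-8340$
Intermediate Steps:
$s = 3$ ($s = - (0^{2} - 3) = - (0 - 3) = \left(-1\right) \left(-3\right) = 3$)
$\left(s + 57\right) \left(-139\right) = \left(3 + 57\right) \left(-139\right) = 60 \left(-139\right) = -8340$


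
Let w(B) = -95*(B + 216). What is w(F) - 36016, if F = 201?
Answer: -75631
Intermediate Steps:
w(B) = -20520 - 95*B (w(B) = -95*(216 + B) = -20520 - 95*B)
w(F) - 36016 = (-20520 - 95*201) - 36016 = (-20520 - 19095) - 36016 = -39615 - 36016 = -75631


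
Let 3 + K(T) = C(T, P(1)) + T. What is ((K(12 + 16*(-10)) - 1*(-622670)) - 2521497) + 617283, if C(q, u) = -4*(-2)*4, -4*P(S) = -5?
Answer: -1281663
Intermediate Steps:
P(S) = 5/4 (P(S) = -¼*(-5) = 5/4)
C(q, u) = 32 (C(q, u) = 8*4 = 32)
K(T) = 29 + T (K(T) = -3 + (32 + T) = 29 + T)
((K(12 + 16*(-10)) - 1*(-622670)) - 2521497) + 617283 = (((29 + (12 + 16*(-10))) - 1*(-622670)) - 2521497) + 617283 = (((29 + (12 - 160)) + 622670) - 2521497) + 617283 = (((29 - 148) + 622670) - 2521497) + 617283 = ((-119 + 622670) - 2521497) + 617283 = (622551 - 2521497) + 617283 = -1898946 + 617283 = -1281663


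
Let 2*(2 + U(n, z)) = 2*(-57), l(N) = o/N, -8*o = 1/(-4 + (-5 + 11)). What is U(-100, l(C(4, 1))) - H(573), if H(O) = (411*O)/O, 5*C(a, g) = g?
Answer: -470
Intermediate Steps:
C(a, g) = g/5
o = -1/16 (o = -1/(8*(-4 + (-5 + 11))) = -1/(8*(-4 + 6)) = -⅛/2 = -⅛*½ = -1/16 ≈ -0.062500)
l(N) = -1/(16*N)
U(n, z) = -59 (U(n, z) = -2 + (2*(-57))/2 = -2 + (½)*(-114) = -2 - 57 = -59)
H(O) = 411
U(-100, l(C(4, 1))) - H(573) = -59 - 1*411 = -59 - 411 = -470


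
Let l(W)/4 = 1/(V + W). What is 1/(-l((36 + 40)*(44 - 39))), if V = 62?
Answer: -221/2 ≈ -110.50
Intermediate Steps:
l(W) = 4/(62 + W)
1/(-l((36 + 40)*(44 - 39))) = 1/(-4/(62 + (36 + 40)*(44 - 39))) = 1/(-4/(62 + 76*5)) = 1/(-4/(62 + 380)) = 1/(-4/442) = 1/(-1*2/221) = 1/(-2/221) = -221/2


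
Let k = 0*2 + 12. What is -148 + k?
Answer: -136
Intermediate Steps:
k = 12 (k = 0 + 12 = 12)
-148 + k = -148 + 12 = -136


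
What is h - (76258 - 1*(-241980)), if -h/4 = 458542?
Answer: -2152406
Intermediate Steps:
h = -1834168 (h = -4*458542 = -1834168)
h - (76258 - 1*(-241980)) = -1834168 - (76258 - 1*(-241980)) = -1834168 - (76258 + 241980) = -1834168 - 1*318238 = -1834168 - 318238 = -2152406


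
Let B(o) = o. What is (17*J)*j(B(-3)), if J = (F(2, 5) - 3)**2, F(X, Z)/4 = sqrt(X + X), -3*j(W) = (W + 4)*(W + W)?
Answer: 850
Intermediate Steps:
j(W) = -2*W*(4 + W)/3 (j(W) = -(W + 4)*(W + W)/3 = -(4 + W)*2*W/3 = -2*W*(4 + W)/3)
F(X, Z) = 4*sqrt(2)*sqrt(X) (F(X, Z) = 4*sqrt(X + X) = 4*sqrt(2*X) = 4*(sqrt(2)*sqrt(X)) = 4*sqrt(2)*sqrt(X))
J = 25 (J = (4*sqrt(2)*sqrt(2) - 3)**2 = (8 - 3)**2 = 5**2 = 25)
(17*J)*j(B(-3)) = (17*25)*(-2/3*(-3)*(4 - 3)) = 425*(-2/3*(-3)*1) = 425*2 = 850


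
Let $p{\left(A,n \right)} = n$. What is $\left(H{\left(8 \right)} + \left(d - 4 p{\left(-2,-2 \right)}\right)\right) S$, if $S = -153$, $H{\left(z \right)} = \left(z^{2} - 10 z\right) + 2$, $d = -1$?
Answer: $1071$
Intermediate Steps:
$H{\left(z \right)} = 2 + z^{2} - 10 z$
$\left(H{\left(8 \right)} + \left(d - 4 p{\left(-2,-2 \right)}\right)\right) S = \left(\left(2 + 8^{2} - 80\right) - -7\right) \left(-153\right) = \left(\left(2 + 64 - 80\right) + \left(-1 + 8\right)\right) \left(-153\right) = \left(-14 + 7\right) \left(-153\right) = \left(-7\right) \left(-153\right) = 1071$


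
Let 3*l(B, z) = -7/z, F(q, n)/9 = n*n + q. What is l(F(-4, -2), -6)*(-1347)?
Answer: -3143/6 ≈ -523.83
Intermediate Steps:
F(q, n) = 9*q + 9*n² (F(q, n) = 9*(n*n + q) = 9*(n² + q) = 9*(q + n²) = 9*q + 9*n²)
l(B, z) = -7/(3*z) (l(B, z) = (-7/z)/3 = -7/(3*z))
l(F(-4, -2), -6)*(-1347) = -7/3/(-6)*(-1347) = -7/3*(-⅙)*(-1347) = (7/18)*(-1347) = -3143/6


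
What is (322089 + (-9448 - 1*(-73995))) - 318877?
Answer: 67759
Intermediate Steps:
(322089 + (-9448 - 1*(-73995))) - 318877 = (322089 + (-9448 + 73995)) - 318877 = (322089 + 64547) - 318877 = 386636 - 318877 = 67759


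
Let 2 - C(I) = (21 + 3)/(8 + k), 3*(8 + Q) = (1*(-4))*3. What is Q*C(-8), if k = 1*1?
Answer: 8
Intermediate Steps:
k = 1
Q = -12 (Q = -8 + ((1*(-4))*3)/3 = -8 + (-4*3)/3 = -8 + (1/3)*(-12) = -8 - 4 = -12)
C(I) = -2/3 (C(I) = 2 - (21 + 3)/(8 + 1) = 2 - 24/9 = 2 - 1*8/3 = 2 - 8/3 = -2/3)
Q*C(-8) = -12*(-2/3) = 8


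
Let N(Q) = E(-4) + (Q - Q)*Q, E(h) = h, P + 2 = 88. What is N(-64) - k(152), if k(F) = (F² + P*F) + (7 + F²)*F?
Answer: -3549052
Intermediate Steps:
P = 86 (P = -2 + 88 = 86)
N(Q) = -4 (N(Q) = -4 + (Q - Q)*Q = -4 + 0*Q = -4 + 0 = -4)
k(F) = F² + 86*F + F*(7 + F²) (k(F) = (F² + 86*F) + (7 + F²)*F = (F² + 86*F) + F*(7 + F²) = F² + 86*F + F*(7 + F²))
N(-64) - k(152) = -4 - 152*(93 + 152 + 152²) = -4 - 152*(93 + 152 + 23104) = -4 - 152*23349 = -4 - 1*3549048 = -4 - 3549048 = -3549052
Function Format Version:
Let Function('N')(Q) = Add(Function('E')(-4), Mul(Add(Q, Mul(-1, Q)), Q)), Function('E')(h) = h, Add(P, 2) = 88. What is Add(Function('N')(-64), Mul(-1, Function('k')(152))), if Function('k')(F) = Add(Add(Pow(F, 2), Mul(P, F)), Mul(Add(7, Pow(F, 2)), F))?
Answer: -3549052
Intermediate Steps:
P = 86 (P = Add(-2, 88) = 86)
Function('N')(Q) = -4 (Function('N')(Q) = Add(-4, Mul(Add(Q, Mul(-1, Q)), Q)) = Add(-4, Mul(0, Q)) = Add(-4, 0) = -4)
Function('k')(F) = Add(Pow(F, 2), Mul(86, F), Mul(F, Add(7, Pow(F, 2)))) (Function('k')(F) = Add(Add(Pow(F, 2), Mul(86, F)), Mul(Add(7, Pow(F, 2)), F)) = Add(Add(Pow(F, 2), Mul(86, F)), Mul(F, Add(7, Pow(F, 2)))) = Add(Pow(F, 2), Mul(86, F), Mul(F, Add(7, Pow(F, 2)))))
Add(Function('N')(-64), Mul(-1, Function('k')(152))) = Add(-4, Mul(-1, Mul(152, Add(93, 152, Pow(152, 2))))) = Add(-4, Mul(-1, Mul(152, Add(93, 152, 23104)))) = Add(-4, Mul(-1, Mul(152, 23349))) = Add(-4, Mul(-1, 3549048)) = Add(-4, -3549048) = -3549052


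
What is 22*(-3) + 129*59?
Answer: 7545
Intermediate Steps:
22*(-3) + 129*59 = -66 + 7611 = 7545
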